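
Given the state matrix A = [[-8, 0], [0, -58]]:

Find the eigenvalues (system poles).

For diagonal matrix, eigenvalues are diagonal entries: λ₁ = -8, λ₂ = -58.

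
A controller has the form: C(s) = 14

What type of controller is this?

This is a Proportional (P) controller.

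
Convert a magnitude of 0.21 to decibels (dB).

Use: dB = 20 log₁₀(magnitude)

dB = 20 log₁₀(0.21) = -13.6 dB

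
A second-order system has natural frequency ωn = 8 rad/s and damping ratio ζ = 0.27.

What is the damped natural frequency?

ωd = ωn√(1 - ζ²) = 8√(1 - 0.27²) = 7.7 rad/s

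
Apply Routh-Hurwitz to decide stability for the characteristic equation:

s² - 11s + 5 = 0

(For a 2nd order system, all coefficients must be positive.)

Coefficients: 1, -11, 5. b=-11 not positive, so system is unstable.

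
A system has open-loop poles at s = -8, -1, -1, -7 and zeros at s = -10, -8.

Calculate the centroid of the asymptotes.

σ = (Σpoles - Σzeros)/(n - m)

σ = (Σpoles - Σzeros)/(n - m) = (-17 - (-18))/(4 - 2) = 1/2 = 0.5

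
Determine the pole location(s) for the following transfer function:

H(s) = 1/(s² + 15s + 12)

Discriminant = 15² - 4×1×12 = 225 - 48 = 177 > 0, so two distinct real poles. Using quadratic formula: s = (-15 ± √177)/(2×1) = (-15 ± √177)/2, with √177 ≈ 13.3041. s₁ ≈ -0.8479, s₂ ≈ -14.1521. Poles: s₁ = -0.8479, s₂ = -14.1521.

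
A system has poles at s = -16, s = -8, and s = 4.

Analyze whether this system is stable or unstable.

Pole(s) at s = 4 are not in the left half-plane. System is unstable.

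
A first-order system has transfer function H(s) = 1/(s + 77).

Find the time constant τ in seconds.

For H(s) = 1/(s + 1/τ), the pole is at -1/τ = -77, so τ = 1/77 = 0.0130 s.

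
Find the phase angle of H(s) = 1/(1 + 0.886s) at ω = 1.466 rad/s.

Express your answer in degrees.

Phase = -arctan(ωτ) = -arctan(1.466 × 0.886) = -52.4°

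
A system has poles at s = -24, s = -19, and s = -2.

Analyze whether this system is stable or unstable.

All poles are in the left half-plane. System is stable.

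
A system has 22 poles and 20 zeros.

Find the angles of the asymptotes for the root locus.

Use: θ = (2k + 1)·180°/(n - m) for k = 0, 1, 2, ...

n - m = 22 - 20 = 2. Angles: θk = (2k + 1)·180°/2 = 90°, 270°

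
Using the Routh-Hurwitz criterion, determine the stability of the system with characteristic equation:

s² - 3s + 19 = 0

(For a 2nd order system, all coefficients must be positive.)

Coefficients: 1, -3, 19. b=-3 not positive, so system is unstable.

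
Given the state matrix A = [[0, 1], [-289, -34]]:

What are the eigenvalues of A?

det(A - λI) = λ² - (-34)λ + 289 = (λ - (-17))(λ - (-17)). Eigenvalues: -17, -17.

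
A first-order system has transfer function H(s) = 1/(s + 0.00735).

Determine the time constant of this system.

For H(s) = 1/(s + 1/τ), the pole is at -1/τ = -0.00735, so τ = 1/0.00735 = 136.1 s.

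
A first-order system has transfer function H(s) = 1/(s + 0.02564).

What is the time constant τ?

For H(s) = 1/(s + 1/τ), the pole is at -1/τ = -0.02564, so τ = 1/0.02564 = 39 s.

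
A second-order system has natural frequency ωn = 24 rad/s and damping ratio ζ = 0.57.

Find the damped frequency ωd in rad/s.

ωd = ωn√(1 - ζ²) = 24√(1 - 0.57²) = 19.72 rad/s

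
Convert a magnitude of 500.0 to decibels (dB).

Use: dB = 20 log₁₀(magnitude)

dB = 20 log₁₀(500.0) = 54.0 dB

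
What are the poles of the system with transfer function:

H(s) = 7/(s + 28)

Pole is where denominator = 0: s + 28 = 0, so s = -28.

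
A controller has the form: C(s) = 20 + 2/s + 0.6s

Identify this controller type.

This is a Proportional-Integral-Derivative (PID) controller.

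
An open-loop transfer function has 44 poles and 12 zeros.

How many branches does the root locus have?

Root locus has n branches where n = number of poles = 44.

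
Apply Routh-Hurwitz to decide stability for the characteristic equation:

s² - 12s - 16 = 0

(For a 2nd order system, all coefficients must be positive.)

Coefficients: 1, -12, -16. b=-12, c=-16 not positive, so system is unstable.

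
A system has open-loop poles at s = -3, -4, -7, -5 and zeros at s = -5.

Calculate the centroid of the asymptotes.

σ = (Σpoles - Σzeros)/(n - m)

σ = (Σpoles - Σzeros)/(n - m) = (-19 - (-5))/(4 - 1) = -14/3 = -4.67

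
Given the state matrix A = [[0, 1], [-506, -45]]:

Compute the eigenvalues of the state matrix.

det(A - λI) = λ² - (-45)λ + 506 = (λ - (-23))(λ - (-22)). Eigenvalues: -23, -22.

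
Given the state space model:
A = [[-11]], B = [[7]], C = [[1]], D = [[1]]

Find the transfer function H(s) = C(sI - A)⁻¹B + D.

(sI - A)⁻¹ = 1/(s + 11). H(s) = 1×7/(s + 11) + 1 = (s + 18)/(s + 11).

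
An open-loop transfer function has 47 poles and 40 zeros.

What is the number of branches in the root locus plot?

Root locus has n branches where n = number of poles = 47.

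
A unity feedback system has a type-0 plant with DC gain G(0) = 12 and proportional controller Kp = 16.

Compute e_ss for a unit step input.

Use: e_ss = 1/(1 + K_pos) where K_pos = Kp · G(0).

K_pos = Kp · G(0) = 16 × 12 = 192. e_ss = 1/(1 + 192) = 0.0052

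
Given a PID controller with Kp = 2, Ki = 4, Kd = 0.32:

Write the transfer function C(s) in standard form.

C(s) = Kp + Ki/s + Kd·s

Substituting values: C(s) = 2 + 4/s + 0.32s = (0.32s² + 2s + 4)/s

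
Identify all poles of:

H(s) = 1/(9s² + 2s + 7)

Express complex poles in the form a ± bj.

Discriminant = 2² - 4×9×7 = 4 - 252 = -248 < 0, so the poles are a complex conjugate pair s = (-2 ± j√248)/(2×9). Real part = -2/(2×9) = -2/18 ≈ -0.1111; imaginary part = ±√248/(2×9) ≈ 0.8749. Poles: s = -0.1111 ± 0.8749j.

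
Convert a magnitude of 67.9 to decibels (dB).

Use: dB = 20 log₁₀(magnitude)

dB = 20 log₁₀(67.9) = 36.6 dB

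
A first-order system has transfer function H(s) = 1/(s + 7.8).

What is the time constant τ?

For H(s) = 1/(s + 1/τ), the pole is at -1/τ = -7.8, so τ = 1/7.8 = 0.1282 s.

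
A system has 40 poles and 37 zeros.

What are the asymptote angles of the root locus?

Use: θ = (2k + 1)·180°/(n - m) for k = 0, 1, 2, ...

n - m = 40 - 37 = 3. Angles: θk = (2k + 1)·180°/3 = 60°, 180°, 300°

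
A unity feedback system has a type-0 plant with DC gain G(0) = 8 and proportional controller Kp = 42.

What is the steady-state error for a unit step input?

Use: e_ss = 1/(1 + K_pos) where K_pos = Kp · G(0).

K_pos = Kp · G(0) = 42 × 8 = 336. e_ss = 1/(1 + 336) = 0.0030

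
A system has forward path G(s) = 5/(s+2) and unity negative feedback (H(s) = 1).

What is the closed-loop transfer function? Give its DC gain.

T(s) = G/(1+GH) = [5/(s+2)] / [1 + 5/(s+2)] = 5/(s+2+5) = 5/(s+7). DC gain = 5/7 = 0.7143.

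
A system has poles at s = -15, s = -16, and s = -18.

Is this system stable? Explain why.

All poles are in the left half-plane. System is stable.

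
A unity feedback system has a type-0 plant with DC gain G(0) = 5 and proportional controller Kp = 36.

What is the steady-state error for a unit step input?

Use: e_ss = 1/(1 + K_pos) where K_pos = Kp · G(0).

K_pos = Kp · G(0) = 36 × 5 = 180. e_ss = 1/(1 + 180) = 0.0055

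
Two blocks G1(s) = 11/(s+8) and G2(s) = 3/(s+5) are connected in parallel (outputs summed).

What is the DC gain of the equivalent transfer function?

Parallel: G_eq = G1 + G2. DC gain = G1(0) + G2(0) = 11/8 + 3/5 = 1.375 + 0.6 = 1.975.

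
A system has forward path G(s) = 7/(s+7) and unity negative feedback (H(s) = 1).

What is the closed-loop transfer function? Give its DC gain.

T(s) = G/(1+GH) = [7/(s+7)] / [1 + 7/(s+7)] = 7/(s+7+7) = 7/(s+14). DC gain = 7/14 = 0.5.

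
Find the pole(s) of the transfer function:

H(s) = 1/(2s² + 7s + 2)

Discriminant = 7² - 4×2×2 = 49 - 16 = 33 > 0, so two distinct real poles. Using quadratic formula: s = (-7 ± √33)/(2×2) = (-7 ± √33)/4, with √33 ≈ 5.7446. s₁ ≈ -0.3139, s₂ ≈ -3.1861. Poles: s₁ = -0.3139, s₂ = -3.1861.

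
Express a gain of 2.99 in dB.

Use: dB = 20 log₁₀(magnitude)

dB = 20 log₁₀(2.99) = 9.5 dB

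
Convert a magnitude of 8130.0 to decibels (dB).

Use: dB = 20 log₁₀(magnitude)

dB = 20 log₁₀(8130.0) = 78.2 dB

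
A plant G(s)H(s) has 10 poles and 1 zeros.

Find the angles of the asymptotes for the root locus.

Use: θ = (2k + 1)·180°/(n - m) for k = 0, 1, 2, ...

n - m = 10 - 1 = 9. Angles: θk = (2k + 1)·180°/9 = 20°, 60°, 100°, 140°, 180°, 220°, 260°, 300°, 340°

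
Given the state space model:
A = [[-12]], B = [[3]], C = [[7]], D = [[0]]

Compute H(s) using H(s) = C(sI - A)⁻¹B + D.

(sI - A)⁻¹ = 1/(s + 12). H(s) = 7 × 3/(s + 12) + 0 = 21/(s + 12).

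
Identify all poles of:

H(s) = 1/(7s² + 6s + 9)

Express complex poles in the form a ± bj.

Discriminant = 6² - 4×7×9 = 36 - 252 = -216 < 0, so the poles are a complex conjugate pair s = (-6 ± j√216)/(2×7). Real part = -6/(2×7) = -6/14 ≈ -0.4286; imaginary part = ±√216/(2×7) ≈ 1.0498. Poles: s = -0.4286 ± 1.0498j.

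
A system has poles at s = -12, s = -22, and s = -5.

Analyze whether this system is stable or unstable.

All poles are in the left half-plane. System is stable.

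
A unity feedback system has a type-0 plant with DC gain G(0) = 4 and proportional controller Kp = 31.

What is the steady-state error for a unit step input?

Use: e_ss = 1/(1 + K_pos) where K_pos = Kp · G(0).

K_pos = Kp · G(0) = 31 × 4 = 124. e_ss = 1/(1 + 124) = 0.008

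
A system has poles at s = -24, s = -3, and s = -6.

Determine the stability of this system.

All poles are in the left half-plane. System is stable.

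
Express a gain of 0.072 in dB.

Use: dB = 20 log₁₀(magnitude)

dB = 20 log₁₀(0.072) = -22.9 dB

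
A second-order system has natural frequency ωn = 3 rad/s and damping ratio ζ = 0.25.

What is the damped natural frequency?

ωd = ωn√(1 - ζ²) = 3√(1 - 0.25²) = 2.9 rad/s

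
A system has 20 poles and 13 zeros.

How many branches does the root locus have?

Root locus has n branches where n = number of poles = 20.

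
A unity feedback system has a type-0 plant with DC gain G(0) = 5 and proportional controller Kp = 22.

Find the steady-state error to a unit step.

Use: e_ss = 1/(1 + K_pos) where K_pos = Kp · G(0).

K_pos = Kp · G(0) = 22 × 5 = 110. e_ss = 1/(1 + 110) = 0.0090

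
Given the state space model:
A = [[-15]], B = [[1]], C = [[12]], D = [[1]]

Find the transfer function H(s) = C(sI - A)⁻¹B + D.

(sI - A)⁻¹ = 1/(s + 15). H(s) = 12×1/(s + 15) + 1 = (s + 27)/(s + 15).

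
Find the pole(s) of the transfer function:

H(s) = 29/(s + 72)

Pole is where denominator = 0: s + 72 = 0, so s = -72.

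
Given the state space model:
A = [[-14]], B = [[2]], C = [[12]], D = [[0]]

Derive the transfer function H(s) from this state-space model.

(sI - A)⁻¹ = 1/(s + 14). H(s) = 12 × 2/(s + 14) + 0 = 24/(s + 14).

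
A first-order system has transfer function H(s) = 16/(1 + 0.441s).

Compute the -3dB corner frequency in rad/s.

Corner frequency = 1/τ = 1/0.441 = 2.268 rad/s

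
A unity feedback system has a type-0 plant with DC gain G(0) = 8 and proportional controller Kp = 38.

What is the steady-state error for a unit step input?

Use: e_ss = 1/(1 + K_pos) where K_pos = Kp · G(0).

K_pos = Kp · G(0) = 38 × 8 = 304. e_ss = 1/(1 + 304) = 0.0033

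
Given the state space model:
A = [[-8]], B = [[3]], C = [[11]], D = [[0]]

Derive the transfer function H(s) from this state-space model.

(sI - A)⁻¹ = 1/(s + 8). H(s) = 11 × 3/(s + 8) + 0 = 33/(s + 8).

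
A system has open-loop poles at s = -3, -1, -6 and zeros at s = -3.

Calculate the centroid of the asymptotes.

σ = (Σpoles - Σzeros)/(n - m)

σ = (Σpoles - Σzeros)/(n - m) = (-10 - (-3))/(3 - 1) = -7/2 = -3.5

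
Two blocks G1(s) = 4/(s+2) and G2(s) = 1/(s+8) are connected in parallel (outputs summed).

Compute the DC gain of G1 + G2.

Parallel: G_eq = G1 + G2. DC gain = G1(0) + G2(0) = 4/2 + 1/8 = 2 + 0.125 = 2.125.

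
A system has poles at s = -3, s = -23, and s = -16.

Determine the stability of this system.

All poles are in the left half-plane. System is stable.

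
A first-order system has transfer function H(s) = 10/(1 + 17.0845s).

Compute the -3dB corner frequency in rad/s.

Corner frequency = 1/τ = 1/17.0845 = 0.059 rad/s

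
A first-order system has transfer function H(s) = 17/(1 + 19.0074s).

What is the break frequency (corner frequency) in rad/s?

Corner frequency = 1/τ = 1/19.0074 = 0.053 rad/s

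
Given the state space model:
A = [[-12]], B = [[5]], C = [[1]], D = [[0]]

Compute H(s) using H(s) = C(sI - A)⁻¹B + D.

(sI - A)⁻¹ = 1/(s + 12). H(s) = 1 × 5/(s + 12) + 0 = 5/(s + 12).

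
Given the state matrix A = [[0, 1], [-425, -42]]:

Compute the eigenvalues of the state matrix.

det(A - λI) = λ² - (-42)λ + 425 = (λ - (-17))(λ - (-25)). Eigenvalues: -17, -25.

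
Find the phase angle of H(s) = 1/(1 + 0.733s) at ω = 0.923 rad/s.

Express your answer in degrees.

Phase = -arctan(ωτ) = -arctan(0.923 × 0.733) = -34.1°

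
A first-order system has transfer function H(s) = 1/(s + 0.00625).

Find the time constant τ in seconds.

For H(s) = 1/(s + 1/τ), the pole is at -1/τ = -0.00625, so τ = 1/0.00625 = 160 s.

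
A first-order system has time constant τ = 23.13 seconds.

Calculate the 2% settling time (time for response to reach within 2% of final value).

For first-order system, 2% settling time ≈ 4τ = 4 × 23.13 = 92.52 s.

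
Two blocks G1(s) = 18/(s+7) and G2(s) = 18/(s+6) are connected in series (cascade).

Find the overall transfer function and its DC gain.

Series: multiply transfer functions. G_eq = 18/(s+7) × 18/(s+6) = 324/((s+7)(s+6)). DC gain = 324/(7×6) = 7.7143.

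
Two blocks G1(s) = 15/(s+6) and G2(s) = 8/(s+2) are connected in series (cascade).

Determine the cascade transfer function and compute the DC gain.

Series: multiply transfer functions. G_eq = 15/(s+6) × 8/(s+2) = 120/((s+6)(s+2)). DC gain = 120/(6×2) = 10.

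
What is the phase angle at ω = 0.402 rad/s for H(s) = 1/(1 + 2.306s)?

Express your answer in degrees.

Phase = -arctan(ωτ) = -arctan(0.402 × 2.306) = -42.8°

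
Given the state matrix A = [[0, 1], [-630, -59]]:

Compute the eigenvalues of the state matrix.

det(A - λI) = λ² - (-59)λ + 630 = (λ - (-14))(λ - (-45)). Eigenvalues: -14, -45.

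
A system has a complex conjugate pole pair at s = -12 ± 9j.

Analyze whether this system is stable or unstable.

Real part of poles is -12 (< 0, left half-plane). Stable.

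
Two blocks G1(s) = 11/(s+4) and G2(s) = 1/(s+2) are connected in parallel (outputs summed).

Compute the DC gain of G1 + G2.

Parallel: G_eq = G1 + G2. DC gain = G1(0) + G2(0) = 11/4 + 1/2 = 2.75 + 0.5 = 3.25.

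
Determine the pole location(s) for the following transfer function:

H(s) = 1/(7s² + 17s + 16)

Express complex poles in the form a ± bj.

Discriminant = 17² - 4×7×16 = 289 - 448 = -159 < 0, so the poles are a complex conjugate pair s = (-17 ± j√159)/(2×7). Real part = -17/(2×7) = -17/14 ≈ -1.2143; imaginary part = ±√159/(2×7) ≈ 0.9007. Poles: s = -1.2143 ± 0.9007j.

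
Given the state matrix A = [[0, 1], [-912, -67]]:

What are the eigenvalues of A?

det(A - λI) = λ² - (-67)λ + 912 = (λ - (-19))(λ - (-48)). Eigenvalues: -19, -48.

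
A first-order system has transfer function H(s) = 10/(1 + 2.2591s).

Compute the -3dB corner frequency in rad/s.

Corner frequency = 1/τ = 1/2.2591 = 0.443 rad/s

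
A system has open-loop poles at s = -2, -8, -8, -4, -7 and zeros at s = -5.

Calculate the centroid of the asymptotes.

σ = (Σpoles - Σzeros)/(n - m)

σ = (Σpoles - Σzeros)/(n - m) = (-29 - (-5))/(5 - 1) = -24/4 = -6.0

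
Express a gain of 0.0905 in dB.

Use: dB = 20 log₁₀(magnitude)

dB = 20 log₁₀(0.0905) = -20.9 dB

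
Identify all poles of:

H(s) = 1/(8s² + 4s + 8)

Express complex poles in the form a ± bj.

Discriminant = 4² - 4×8×8 = 16 - 256 = -240 < 0, so the poles are a complex conjugate pair s = (-4 ± j√240)/(2×8). Real part = -4/(2×8) = -4/16 = -0.25; imaginary part = ±√240/(2×8) ≈ 0.9682. Poles: s = -0.25 ± 0.9682j.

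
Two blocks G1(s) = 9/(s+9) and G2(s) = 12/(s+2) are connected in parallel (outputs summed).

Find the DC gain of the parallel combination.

Parallel: G_eq = G1 + G2. DC gain = G1(0) + G2(0) = 9/9 + 12/2 = 1 + 6 = 7.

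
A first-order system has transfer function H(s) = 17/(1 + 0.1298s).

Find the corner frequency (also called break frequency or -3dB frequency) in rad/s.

Corner frequency = 1/τ = 1/0.1298 = 7.704 rad/s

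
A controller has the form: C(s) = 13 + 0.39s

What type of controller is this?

This is a Proportional-Derivative (PD) controller.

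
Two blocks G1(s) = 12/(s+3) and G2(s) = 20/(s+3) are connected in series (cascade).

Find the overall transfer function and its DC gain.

Series: multiply transfer functions. G_eq = 12/(s+3) × 20/(s+3) = 240/((s+3)(s+3)). DC gain = 240/(3×3) = 26.6667.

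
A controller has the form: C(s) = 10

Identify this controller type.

This is a Proportional (P) controller.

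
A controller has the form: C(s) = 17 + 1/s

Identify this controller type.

This is a Proportional-Integral (PI) controller.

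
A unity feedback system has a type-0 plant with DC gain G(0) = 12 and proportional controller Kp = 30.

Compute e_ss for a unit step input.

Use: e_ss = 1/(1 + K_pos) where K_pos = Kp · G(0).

K_pos = Kp · G(0) = 30 × 12 = 360. e_ss = 1/(1 + 360) = 0.0028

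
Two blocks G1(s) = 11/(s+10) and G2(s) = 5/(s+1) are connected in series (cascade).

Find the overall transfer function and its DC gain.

Series: multiply transfer functions. G_eq = 11/(s+10) × 5/(s+1) = 55/((s+10)(s+1)). DC gain = 55/(10×1) = 5.5.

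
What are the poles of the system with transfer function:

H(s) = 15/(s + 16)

Pole is where denominator = 0: s + 16 = 0, so s = -16.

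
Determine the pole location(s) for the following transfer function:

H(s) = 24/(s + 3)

Pole is where denominator = 0: s + 3 = 0, so s = -3.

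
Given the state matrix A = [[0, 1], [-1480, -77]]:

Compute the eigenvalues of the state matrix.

det(A - λI) = λ² - (-77)λ + 1480 = (λ - (-40))(λ - (-37)). Eigenvalues: -40, -37.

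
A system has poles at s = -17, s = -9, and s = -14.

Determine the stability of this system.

All poles are in the left half-plane. System is stable.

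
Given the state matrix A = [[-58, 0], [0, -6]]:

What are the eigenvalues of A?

For diagonal matrix, eigenvalues are diagonal entries: λ₁ = -58, λ₂ = -6.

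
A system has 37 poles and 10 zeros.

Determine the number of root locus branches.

Root locus has n branches where n = number of poles = 37.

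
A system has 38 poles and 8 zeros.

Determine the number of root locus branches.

Root locus has n branches where n = number of poles = 38.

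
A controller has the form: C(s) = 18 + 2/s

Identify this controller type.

This is a Proportional-Integral (PI) controller.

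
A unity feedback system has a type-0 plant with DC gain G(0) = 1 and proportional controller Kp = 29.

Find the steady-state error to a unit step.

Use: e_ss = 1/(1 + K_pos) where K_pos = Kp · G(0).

K_pos = Kp · G(0) = 29 × 1 = 29. e_ss = 1/(1 + 29) = 0.0333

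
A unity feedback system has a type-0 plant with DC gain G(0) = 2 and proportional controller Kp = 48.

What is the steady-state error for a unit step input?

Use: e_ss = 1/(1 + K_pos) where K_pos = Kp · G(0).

K_pos = Kp · G(0) = 48 × 2 = 96. e_ss = 1/(1 + 96) = 0.0103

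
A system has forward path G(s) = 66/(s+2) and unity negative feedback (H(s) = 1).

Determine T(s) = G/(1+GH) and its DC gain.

T(s) = G/(1+GH) = [66/(s+2)] / [1 + 66/(s+2)] = 66/(s+2+66) = 66/(s+68). DC gain = 66/68 = 0.9706.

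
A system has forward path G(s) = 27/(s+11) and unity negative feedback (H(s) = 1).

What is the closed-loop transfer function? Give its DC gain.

T(s) = G/(1+GH) = [27/(s+11)] / [1 + 27/(s+11)] = 27/(s+11+27) = 27/(s+38). DC gain = 27/38 = 0.7105.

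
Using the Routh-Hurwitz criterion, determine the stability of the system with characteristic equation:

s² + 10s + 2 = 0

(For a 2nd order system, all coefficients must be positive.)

Coefficients: 1, 10, 2. All positive, so system is stable.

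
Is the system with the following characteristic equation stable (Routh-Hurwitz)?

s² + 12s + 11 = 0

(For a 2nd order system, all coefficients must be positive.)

Coefficients: 1, 12, 11. All positive, so system is stable.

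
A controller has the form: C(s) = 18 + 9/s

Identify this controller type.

This is a Proportional-Integral (PI) controller.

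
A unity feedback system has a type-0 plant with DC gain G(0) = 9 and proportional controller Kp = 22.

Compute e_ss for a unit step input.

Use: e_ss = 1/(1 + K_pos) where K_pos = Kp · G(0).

K_pos = Kp · G(0) = 22 × 9 = 198. e_ss = 1/(1 + 198) = 0.0050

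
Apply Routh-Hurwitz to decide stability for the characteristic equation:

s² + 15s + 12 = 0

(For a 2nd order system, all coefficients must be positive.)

Coefficients: 1, 15, 12. All positive, so system is stable.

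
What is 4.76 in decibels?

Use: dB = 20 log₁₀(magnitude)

dB = 20 log₁₀(4.76) = 13.6 dB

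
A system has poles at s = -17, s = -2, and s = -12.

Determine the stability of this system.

All poles are in the left half-plane. System is stable.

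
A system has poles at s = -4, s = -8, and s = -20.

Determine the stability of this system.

All poles are in the left half-plane. System is stable.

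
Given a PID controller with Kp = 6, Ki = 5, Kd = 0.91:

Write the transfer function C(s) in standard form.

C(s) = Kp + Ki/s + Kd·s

Substituting values: C(s) = 6 + 5/s + 0.91s = (0.91s² + 6s + 5)/s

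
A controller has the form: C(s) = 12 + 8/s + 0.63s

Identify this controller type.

This is a Proportional-Integral-Derivative (PID) controller.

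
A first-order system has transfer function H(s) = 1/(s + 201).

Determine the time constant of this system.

For H(s) = 1/(s + 1/τ), the pole is at -1/τ = -201, so τ = 1/201 = 0.0050 s.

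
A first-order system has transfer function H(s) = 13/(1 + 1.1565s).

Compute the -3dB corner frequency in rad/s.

Corner frequency = 1/τ = 1/1.1565 = 0.865 rad/s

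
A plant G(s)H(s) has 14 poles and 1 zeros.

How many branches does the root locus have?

Root locus has n branches where n = number of poles = 14.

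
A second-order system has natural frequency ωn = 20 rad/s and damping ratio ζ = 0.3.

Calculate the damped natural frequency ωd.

ωd = ωn√(1 - ζ²) = 20√(1 - 0.3²) = 19.08 rad/s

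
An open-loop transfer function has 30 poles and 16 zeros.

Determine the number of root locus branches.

Root locus has n branches where n = number of poles = 30.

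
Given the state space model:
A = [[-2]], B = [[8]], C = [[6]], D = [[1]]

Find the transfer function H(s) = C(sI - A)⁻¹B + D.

(sI - A)⁻¹ = 1/(s + 2). H(s) = 6×8/(s + 2) + 1 = (s + 50)/(s + 2).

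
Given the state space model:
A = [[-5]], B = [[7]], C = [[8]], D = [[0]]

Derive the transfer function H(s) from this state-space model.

(sI - A)⁻¹ = 1/(s + 5). H(s) = 8 × 7/(s + 5) + 0 = 56/(s + 5).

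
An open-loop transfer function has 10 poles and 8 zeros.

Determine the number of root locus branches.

Root locus has n branches where n = number of poles = 10.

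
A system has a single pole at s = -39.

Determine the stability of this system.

Pole at s = -39 is in the left half-plane. Stable.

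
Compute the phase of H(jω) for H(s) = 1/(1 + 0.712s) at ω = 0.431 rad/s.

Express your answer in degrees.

Phase = -arctan(ωτ) = -arctan(0.431 × 0.712) = -17.1°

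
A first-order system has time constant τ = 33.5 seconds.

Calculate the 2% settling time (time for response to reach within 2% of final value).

For first-order system, 2% settling time ≈ 4τ = 4 × 33.5 = 134.0 s.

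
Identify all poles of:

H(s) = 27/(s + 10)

Pole is where denominator = 0: s + 10 = 0, so s = -10.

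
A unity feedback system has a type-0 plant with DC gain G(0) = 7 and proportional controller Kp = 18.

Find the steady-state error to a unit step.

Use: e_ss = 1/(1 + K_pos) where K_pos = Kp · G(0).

K_pos = Kp · G(0) = 18 × 7 = 126. e_ss = 1/(1 + 126) = 0.0079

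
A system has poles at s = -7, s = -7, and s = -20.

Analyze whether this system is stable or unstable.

All poles are in the left half-plane. System is stable.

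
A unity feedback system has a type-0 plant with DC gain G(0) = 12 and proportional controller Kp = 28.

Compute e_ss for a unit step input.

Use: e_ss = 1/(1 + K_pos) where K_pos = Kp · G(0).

K_pos = Kp · G(0) = 28 × 12 = 336. e_ss = 1/(1 + 336) = 0.0030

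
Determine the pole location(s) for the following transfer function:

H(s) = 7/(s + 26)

Pole is where denominator = 0: s + 26 = 0, so s = -26.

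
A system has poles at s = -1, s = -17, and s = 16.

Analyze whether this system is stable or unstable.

Pole(s) at s = 16 are not in the left half-plane. System is unstable.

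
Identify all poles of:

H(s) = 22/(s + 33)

Pole is where denominator = 0: s + 33 = 0, so s = -33.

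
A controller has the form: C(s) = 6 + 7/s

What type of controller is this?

This is a Proportional-Integral (PI) controller.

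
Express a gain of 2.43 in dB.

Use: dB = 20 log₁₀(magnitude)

dB = 20 log₁₀(2.43) = 7.7 dB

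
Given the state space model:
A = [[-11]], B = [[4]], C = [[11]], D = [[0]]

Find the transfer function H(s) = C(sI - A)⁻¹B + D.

(sI - A)⁻¹ = 1/(s + 11). H(s) = 11 × 4/(s + 11) + 0 = 44/(s + 11).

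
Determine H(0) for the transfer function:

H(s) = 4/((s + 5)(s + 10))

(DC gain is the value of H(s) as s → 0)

DC gain = H(0) = 4/(5 × 10) = 4/50 = 0.08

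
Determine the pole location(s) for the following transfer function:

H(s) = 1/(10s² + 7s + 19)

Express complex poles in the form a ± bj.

Discriminant = 7² - 4×10×19 = 49 - 760 = -711 < 0, so the poles are a complex conjugate pair s = (-7 ± j√711)/(2×10). Real part = -7/(2×10) = -7/20 = -0.35; imaginary part = ±√711/(2×10) ≈ 1.3332. Poles: s = -0.35 ± 1.3332j.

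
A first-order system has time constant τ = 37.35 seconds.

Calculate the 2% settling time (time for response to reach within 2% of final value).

For first-order system, 2% settling time ≈ 4τ = 4 × 37.35 = 149.4 s.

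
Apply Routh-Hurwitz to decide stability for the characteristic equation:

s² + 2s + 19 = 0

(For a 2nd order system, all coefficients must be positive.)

Coefficients: 1, 2, 19. All positive, so system is stable.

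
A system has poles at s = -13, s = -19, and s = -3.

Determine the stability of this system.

All poles are in the left half-plane. System is stable.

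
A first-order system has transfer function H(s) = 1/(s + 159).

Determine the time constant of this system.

For H(s) = 1/(s + 1/τ), the pole is at -1/τ = -159, so τ = 1/159 = 0.0063 s.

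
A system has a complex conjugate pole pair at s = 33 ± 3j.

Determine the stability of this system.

Real part of poles is 33 (> 0, right half-plane). Unstable.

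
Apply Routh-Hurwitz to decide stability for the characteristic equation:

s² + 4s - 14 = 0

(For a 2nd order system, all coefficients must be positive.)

Coefficients: 1, 4, -14. c=-14 not positive, so system is unstable.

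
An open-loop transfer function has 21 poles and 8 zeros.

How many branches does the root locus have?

Root locus has n branches where n = number of poles = 21.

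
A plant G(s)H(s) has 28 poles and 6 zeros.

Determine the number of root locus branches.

Root locus has n branches where n = number of poles = 28.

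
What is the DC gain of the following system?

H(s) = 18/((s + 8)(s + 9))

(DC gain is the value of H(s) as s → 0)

DC gain = H(0) = 18/(8 × 9) = 18/72 = 0.25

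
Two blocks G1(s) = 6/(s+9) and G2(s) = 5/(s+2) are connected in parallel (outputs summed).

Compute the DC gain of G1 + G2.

Parallel: G_eq = G1 + G2. DC gain = G1(0) + G2(0) = 6/9 + 5/2 = 0.6667 + 2.5 = 3.1667.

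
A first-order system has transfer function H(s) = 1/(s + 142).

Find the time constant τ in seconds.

For H(s) = 1/(s + 1/τ), the pole is at -1/τ = -142, so τ = 1/142 = 0.0070 s.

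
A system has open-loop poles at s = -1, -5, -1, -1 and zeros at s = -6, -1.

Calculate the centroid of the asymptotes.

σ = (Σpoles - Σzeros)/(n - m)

σ = (Σpoles - Σzeros)/(n - m) = (-8 - (-7))/(4 - 2) = -1/2 = -0.5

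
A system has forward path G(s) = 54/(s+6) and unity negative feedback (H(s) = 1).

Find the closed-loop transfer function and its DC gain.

T(s) = G/(1+GH) = [54/(s+6)] / [1 + 54/(s+6)] = 54/(s+6+54) = 54/(s+60). DC gain = 54/60 = 0.9.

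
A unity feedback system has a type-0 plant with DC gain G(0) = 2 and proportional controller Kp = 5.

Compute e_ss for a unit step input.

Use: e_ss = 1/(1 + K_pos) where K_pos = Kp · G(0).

K_pos = Kp · G(0) = 5 × 2 = 10. e_ss = 1/(1 + 10) = 0.0909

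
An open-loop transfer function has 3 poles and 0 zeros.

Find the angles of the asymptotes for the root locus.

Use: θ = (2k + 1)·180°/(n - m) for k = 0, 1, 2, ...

n - m = 3 - 0 = 3. Angles: θk = (2k + 1)·180°/3 = 60°, 180°, 300°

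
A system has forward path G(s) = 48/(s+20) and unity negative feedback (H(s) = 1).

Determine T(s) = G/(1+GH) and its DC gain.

T(s) = G/(1+GH) = [48/(s+20)] / [1 + 48/(s+20)] = 48/(s+20+48) = 48/(s+68). DC gain = 48/68 = 0.7059.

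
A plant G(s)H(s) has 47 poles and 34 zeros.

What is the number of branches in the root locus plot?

Root locus has n branches where n = number of poles = 47.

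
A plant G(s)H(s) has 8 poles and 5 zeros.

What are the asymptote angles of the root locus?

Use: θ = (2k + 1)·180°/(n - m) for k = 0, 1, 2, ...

n - m = 8 - 5 = 3. Angles: θk = (2k + 1)·180°/3 = 60°, 180°, 300°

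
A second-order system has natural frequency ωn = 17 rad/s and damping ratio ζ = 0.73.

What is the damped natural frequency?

ωd = ωn√(1 - ζ²) = 17√(1 - 0.73²) = 11.62 rad/s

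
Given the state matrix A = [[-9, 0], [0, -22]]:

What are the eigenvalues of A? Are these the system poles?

For diagonal matrix, eigenvalues are diagonal entries: λ₁ = -9, λ₂ = -22. Eigenvalues of A = system poles.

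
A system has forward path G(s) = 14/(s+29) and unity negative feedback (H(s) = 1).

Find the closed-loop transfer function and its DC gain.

T(s) = G/(1+GH) = [14/(s+29)] / [1 + 14/(s+29)] = 14/(s+29+14) = 14/(s+43). DC gain = 14/43 = 0.3256.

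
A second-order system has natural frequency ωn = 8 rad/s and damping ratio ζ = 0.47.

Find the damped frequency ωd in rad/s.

ωd = ωn√(1 - ζ²) = 8√(1 - 0.47²) = 7.06 rad/s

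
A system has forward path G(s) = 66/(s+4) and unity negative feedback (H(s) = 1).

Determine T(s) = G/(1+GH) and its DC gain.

T(s) = G/(1+GH) = [66/(s+4)] / [1 + 66/(s+4)] = 66/(s+4+66) = 66/(s+70). DC gain = 66/70 = 0.9429.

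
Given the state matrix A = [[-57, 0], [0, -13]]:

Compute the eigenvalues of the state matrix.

For diagonal matrix, eigenvalues are diagonal entries: λ₁ = -57, λ₂ = -13.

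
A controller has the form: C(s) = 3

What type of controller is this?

This is a Proportional (P) controller.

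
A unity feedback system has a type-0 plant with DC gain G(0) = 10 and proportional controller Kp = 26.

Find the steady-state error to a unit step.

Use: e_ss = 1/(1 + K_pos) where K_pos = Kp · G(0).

K_pos = Kp · G(0) = 26 × 10 = 260. e_ss = 1/(1 + 260) = 0.0038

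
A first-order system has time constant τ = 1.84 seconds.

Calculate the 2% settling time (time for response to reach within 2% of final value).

For first-order system, 2% settling time ≈ 4τ = 4 × 1.84 = 7.36 s.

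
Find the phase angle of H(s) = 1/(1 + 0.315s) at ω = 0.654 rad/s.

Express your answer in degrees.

Phase = -arctan(ωτ) = -arctan(0.654 × 0.315) = -11.6°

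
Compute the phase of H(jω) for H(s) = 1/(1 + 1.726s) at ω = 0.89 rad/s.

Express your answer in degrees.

Phase = -arctan(ωτ) = -arctan(0.89 × 1.726) = -56.9°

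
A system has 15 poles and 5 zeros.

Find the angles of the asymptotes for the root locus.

n - m = 15 - 5 = 10. Angles: θk = (2k + 1)·180°/10 = 18°, 54°, 90°, 126°, 162°, 198°, 234°, 270°, 306°, 342°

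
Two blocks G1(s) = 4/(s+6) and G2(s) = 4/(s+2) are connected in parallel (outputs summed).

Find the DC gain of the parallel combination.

Parallel: G_eq = G1 + G2. DC gain = G1(0) + G2(0) = 4/6 + 4/2 = 0.6667 + 2 = 2.6667.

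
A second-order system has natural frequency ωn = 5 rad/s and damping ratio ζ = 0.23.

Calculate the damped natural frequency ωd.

ωd = ωn√(1 - ζ²) = 5√(1 - 0.23²) = 4.87 rad/s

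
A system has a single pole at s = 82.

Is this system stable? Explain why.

Pole at s = 82 is in the right half-plane. Unstable.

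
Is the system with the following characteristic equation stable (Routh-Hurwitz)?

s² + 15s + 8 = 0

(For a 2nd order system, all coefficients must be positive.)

Coefficients: 1, 15, 8. All positive, so system is stable.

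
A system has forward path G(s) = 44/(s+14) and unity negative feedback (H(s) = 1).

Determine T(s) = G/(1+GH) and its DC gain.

T(s) = G/(1+GH) = [44/(s+14)] / [1 + 44/(s+14)] = 44/(s+14+44) = 44/(s+58). DC gain = 44/58 = 0.7586.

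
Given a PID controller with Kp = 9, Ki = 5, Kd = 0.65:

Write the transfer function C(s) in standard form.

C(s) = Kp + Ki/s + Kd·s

Substituting values: C(s) = 9 + 5/s + 0.65s = (0.65s² + 9s + 5)/s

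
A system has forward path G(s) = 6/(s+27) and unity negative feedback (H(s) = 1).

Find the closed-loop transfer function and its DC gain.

T(s) = G/(1+GH) = [6/(s+27)] / [1 + 6/(s+27)] = 6/(s+27+6) = 6/(s+33). DC gain = 6/33 = 0.1818.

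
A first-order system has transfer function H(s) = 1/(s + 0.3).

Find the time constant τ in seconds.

For H(s) = 1/(s + 1/τ), the pole is at -1/τ = -0.3, so τ = 1/0.3 = 3.3333 s.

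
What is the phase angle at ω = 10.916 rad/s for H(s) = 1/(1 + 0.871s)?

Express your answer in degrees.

Phase = -arctan(ωτ) = -arctan(10.916 × 0.871) = -84.0°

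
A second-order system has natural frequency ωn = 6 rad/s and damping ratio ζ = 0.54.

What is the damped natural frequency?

ωd = ωn√(1 - ζ²) = 6√(1 - 0.54²) = 5.05 rad/s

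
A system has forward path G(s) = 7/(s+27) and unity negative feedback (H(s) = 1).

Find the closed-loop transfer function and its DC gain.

T(s) = G/(1+GH) = [7/(s+27)] / [1 + 7/(s+27)] = 7/(s+27+7) = 7/(s+34). DC gain = 7/34 = 0.2059.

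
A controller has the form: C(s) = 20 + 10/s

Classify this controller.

This is a Proportional-Integral (PI) controller.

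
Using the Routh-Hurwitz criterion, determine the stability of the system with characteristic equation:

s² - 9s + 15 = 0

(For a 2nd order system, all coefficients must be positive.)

Coefficients: 1, -9, 15. b=-9 not positive, so system is unstable.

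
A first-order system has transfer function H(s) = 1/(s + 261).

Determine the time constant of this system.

For H(s) = 1/(s + 1/τ), the pole is at -1/τ = -261, so τ = 1/261 = 0.0038 s.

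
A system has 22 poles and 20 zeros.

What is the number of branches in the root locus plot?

Root locus has n branches where n = number of poles = 22.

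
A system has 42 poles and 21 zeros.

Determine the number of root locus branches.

Root locus has n branches where n = number of poles = 42.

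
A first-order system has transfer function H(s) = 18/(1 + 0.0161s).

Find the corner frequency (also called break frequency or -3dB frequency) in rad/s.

Corner frequency = 1/τ = 1/0.0161 = 62.112 rad/s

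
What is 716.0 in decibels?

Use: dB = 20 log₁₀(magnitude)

dB = 20 log₁₀(716.0) = 57.1 dB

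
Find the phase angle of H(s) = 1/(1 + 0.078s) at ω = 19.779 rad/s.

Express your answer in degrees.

Phase = -arctan(ωτ) = -arctan(19.779 × 0.078) = -57.0°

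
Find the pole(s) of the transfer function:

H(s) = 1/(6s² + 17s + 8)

Discriminant = 17² - 4×6×8 = 289 - 192 = 97 > 0, so two distinct real poles. Using quadratic formula: s = (-17 ± √97)/(2×6) = (-17 ± √97)/12, with √97 ≈ 9.8489. s₁ ≈ -0.5959, s₂ ≈ -2.2374. Poles: s₁ = -0.5959, s₂ = -2.2374.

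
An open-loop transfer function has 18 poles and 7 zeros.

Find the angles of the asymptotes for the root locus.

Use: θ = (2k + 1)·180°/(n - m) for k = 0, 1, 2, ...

n - m = 18 - 7 = 11. Angles: θk = (2k + 1)·180°/11 = 16.36°, 49.09°, 81.82°, 114.55°, 147.27°, 180°, 212.73°, 245.45°, 278.18°, 310.91°, 343.64°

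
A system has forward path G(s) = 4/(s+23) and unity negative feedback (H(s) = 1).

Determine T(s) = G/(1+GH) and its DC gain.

T(s) = G/(1+GH) = [4/(s+23)] / [1 + 4/(s+23)] = 4/(s+23+4) = 4/(s+27). DC gain = 4/27 = 0.1481.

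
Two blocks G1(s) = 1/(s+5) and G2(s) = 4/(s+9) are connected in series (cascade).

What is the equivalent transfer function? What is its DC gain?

Series: multiply transfer functions. G_eq = 1/(s+5) × 4/(s+9) = 4/((s+5)(s+9)). DC gain = 4/(5×9) = 0.0889.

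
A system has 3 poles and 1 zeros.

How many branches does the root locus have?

Root locus has n branches where n = number of poles = 3.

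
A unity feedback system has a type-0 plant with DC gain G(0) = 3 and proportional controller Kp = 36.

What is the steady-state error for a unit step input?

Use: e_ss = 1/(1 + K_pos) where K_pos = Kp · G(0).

K_pos = Kp · G(0) = 36 × 3 = 108. e_ss = 1/(1 + 108) = 0.0092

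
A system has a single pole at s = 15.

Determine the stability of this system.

Pole at s = 15 is in the right half-plane. Unstable.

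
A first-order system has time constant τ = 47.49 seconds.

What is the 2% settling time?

For first-order system, 2% settling time ≈ 4τ = 4 × 47.49 = 189.96 s.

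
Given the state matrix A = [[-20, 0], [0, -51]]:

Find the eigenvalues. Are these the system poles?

For diagonal matrix, eigenvalues are diagonal entries: λ₁ = -20, λ₂ = -51. Eigenvalues of A = system poles.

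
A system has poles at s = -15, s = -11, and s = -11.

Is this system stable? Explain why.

All poles are in the left half-plane. System is stable.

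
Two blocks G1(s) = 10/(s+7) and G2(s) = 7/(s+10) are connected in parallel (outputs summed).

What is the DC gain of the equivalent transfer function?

Parallel: G_eq = G1 + G2. DC gain = G1(0) + G2(0) = 10/7 + 7/10 = 1.4286 + 0.7 = 2.1286.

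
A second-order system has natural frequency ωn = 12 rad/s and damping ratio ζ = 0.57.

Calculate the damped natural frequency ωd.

ωd = ωn√(1 - ζ²) = 12√(1 - 0.57²) = 9.86 rad/s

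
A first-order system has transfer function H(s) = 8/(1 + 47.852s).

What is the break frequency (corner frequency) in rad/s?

Corner frequency = 1/τ = 1/47.852 = 0.021 rad/s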